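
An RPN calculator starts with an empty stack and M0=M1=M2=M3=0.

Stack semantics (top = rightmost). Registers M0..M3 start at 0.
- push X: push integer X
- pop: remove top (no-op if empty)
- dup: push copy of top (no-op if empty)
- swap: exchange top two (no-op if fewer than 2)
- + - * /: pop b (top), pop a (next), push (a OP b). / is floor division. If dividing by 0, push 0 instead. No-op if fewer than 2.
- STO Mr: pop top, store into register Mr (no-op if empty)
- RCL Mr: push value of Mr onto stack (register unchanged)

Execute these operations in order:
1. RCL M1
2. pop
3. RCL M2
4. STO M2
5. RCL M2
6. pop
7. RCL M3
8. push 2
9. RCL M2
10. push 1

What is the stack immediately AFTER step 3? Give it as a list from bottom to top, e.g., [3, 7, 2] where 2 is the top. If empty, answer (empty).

After op 1 (RCL M1): stack=[0] mem=[0,0,0,0]
After op 2 (pop): stack=[empty] mem=[0,0,0,0]
After op 3 (RCL M2): stack=[0] mem=[0,0,0,0]

[0]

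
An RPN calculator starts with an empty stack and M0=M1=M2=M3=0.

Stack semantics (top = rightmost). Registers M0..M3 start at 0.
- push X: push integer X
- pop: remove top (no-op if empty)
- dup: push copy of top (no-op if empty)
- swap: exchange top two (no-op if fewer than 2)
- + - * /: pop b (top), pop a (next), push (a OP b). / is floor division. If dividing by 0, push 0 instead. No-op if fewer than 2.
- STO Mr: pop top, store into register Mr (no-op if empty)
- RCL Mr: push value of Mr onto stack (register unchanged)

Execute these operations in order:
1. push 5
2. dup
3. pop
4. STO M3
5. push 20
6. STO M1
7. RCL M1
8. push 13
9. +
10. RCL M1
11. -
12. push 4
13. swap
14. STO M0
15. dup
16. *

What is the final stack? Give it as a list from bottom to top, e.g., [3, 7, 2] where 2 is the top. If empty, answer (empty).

After op 1 (push 5): stack=[5] mem=[0,0,0,0]
After op 2 (dup): stack=[5,5] mem=[0,0,0,0]
After op 3 (pop): stack=[5] mem=[0,0,0,0]
After op 4 (STO M3): stack=[empty] mem=[0,0,0,5]
After op 5 (push 20): stack=[20] mem=[0,0,0,5]
After op 6 (STO M1): stack=[empty] mem=[0,20,0,5]
After op 7 (RCL M1): stack=[20] mem=[0,20,0,5]
After op 8 (push 13): stack=[20,13] mem=[0,20,0,5]
After op 9 (+): stack=[33] mem=[0,20,0,5]
After op 10 (RCL M1): stack=[33,20] mem=[0,20,0,5]
After op 11 (-): stack=[13] mem=[0,20,0,5]
After op 12 (push 4): stack=[13,4] mem=[0,20,0,5]
After op 13 (swap): stack=[4,13] mem=[0,20,0,5]
After op 14 (STO M0): stack=[4] mem=[13,20,0,5]
After op 15 (dup): stack=[4,4] mem=[13,20,0,5]
After op 16 (*): stack=[16] mem=[13,20,0,5]

Answer: [16]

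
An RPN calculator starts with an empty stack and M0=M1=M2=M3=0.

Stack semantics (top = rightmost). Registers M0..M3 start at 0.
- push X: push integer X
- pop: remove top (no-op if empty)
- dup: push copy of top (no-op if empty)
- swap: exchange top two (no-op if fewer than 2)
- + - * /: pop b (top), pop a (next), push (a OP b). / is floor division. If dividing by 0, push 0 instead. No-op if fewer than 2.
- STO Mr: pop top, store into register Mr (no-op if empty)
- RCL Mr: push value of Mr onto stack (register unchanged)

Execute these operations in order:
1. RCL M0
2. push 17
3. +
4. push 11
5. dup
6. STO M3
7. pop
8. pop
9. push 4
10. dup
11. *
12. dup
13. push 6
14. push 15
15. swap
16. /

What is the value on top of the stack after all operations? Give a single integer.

After op 1 (RCL M0): stack=[0] mem=[0,0,0,0]
After op 2 (push 17): stack=[0,17] mem=[0,0,0,0]
After op 3 (+): stack=[17] mem=[0,0,0,0]
After op 4 (push 11): stack=[17,11] mem=[0,0,0,0]
After op 5 (dup): stack=[17,11,11] mem=[0,0,0,0]
After op 6 (STO M3): stack=[17,11] mem=[0,0,0,11]
After op 7 (pop): stack=[17] mem=[0,0,0,11]
After op 8 (pop): stack=[empty] mem=[0,0,0,11]
After op 9 (push 4): stack=[4] mem=[0,0,0,11]
After op 10 (dup): stack=[4,4] mem=[0,0,0,11]
After op 11 (*): stack=[16] mem=[0,0,0,11]
After op 12 (dup): stack=[16,16] mem=[0,0,0,11]
After op 13 (push 6): stack=[16,16,6] mem=[0,0,0,11]
After op 14 (push 15): stack=[16,16,6,15] mem=[0,0,0,11]
After op 15 (swap): stack=[16,16,15,6] mem=[0,0,0,11]
After op 16 (/): stack=[16,16,2] mem=[0,0,0,11]

Answer: 2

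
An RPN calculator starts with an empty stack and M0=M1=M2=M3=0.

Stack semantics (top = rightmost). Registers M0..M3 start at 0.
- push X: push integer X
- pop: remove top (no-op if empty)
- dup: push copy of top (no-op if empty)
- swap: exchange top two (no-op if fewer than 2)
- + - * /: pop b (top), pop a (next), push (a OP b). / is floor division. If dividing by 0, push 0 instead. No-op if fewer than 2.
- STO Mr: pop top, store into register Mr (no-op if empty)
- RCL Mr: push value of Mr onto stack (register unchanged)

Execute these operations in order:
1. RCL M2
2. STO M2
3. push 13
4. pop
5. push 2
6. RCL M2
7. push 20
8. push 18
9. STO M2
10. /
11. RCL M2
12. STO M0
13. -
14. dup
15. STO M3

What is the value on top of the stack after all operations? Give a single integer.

Answer: 2

Derivation:
After op 1 (RCL M2): stack=[0] mem=[0,0,0,0]
After op 2 (STO M2): stack=[empty] mem=[0,0,0,0]
After op 3 (push 13): stack=[13] mem=[0,0,0,0]
After op 4 (pop): stack=[empty] mem=[0,0,0,0]
After op 5 (push 2): stack=[2] mem=[0,0,0,0]
After op 6 (RCL M2): stack=[2,0] mem=[0,0,0,0]
After op 7 (push 20): stack=[2,0,20] mem=[0,0,0,0]
After op 8 (push 18): stack=[2,0,20,18] mem=[0,0,0,0]
After op 9 (STO M2): stack=[2,0,20] mem=[0,0,18,0]
After op 10 (/): stack=[2,0] mem=[0,0,18,0]
After op 11 (RCL M2): stack=[2,0,18] mem=[0,0,18,0]
After op 12 (STO M0): stack=[2,0] mem=[18,0,18,0]
After op 13 (-): stack=[2] mem=[18,0,18,0]
After op 14 (dup): stack=[2,2] mem=[18,0,18,0]
After op 15 (STO M3): stack=[2] mem=[18,0,18,2]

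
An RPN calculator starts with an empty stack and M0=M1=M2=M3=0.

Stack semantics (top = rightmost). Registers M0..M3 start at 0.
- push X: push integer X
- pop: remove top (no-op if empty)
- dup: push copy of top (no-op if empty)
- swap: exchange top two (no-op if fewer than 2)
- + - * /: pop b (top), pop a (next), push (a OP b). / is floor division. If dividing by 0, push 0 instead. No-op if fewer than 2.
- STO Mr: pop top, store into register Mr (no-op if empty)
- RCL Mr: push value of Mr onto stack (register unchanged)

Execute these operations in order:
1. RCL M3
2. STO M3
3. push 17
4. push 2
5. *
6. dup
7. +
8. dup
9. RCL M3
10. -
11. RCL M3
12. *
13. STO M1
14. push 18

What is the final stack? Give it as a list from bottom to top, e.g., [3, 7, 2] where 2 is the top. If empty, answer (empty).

Answer: [68, 18]

Derivation:
After op 1 (RCL M3): stack=[0] mem=[0,0,0,0]
After op 2 (STO M3): stack=[empty] mem=[0,0,0,0]
After op 3 (push 17): stack=[17] mem=[0,0,0,0]
After op 4 (push 2): stack=[17,2] mem=[0,0,0,0]
After op 5 (*): stack=[34] mem=[0,0,0,0]
After op 6 (dup): stack=[34,34] mem=[0,0,0,0]
After op 7 (+): stack=[68] mem=[0,0,0,0]
After op 8 (dup): stack=[68,68] mem=[0,0,0,0]
After op 9 (RCL M3): stack=[68,68,0] mem=[0,0,0,0]
After op 10 (-): stack=[68,68] mem=[0,0,0,0]
After op 11 (RCL M3): stack=[68,68,0] mem=[0,0,0,0]
After op 12 (*): stack=[68,0] mem=[0,0,0,0]
After op 13 (STO M1): stack=[68] mem=[0,0,0,0]
After op 14 (push 18): stack=[68,18] mem=[0,0,0,0]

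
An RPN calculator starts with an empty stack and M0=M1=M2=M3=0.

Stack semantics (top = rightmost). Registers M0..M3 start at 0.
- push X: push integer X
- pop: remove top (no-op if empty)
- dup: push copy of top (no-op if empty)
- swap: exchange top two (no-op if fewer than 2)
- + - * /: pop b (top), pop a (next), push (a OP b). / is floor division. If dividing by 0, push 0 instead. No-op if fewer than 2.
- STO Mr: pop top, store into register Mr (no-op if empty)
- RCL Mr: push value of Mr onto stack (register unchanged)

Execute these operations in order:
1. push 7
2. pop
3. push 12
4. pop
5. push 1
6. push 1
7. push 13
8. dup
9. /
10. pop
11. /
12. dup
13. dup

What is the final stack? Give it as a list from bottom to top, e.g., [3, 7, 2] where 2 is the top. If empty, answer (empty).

Answer: [1, 1, 1]

Derivation:
After op 1 (push 7): stack=[7] mem=[0,0,0,0]
After op 2 (pop): stack=[empty] mem=[0,0,0,0]
After op 3 (push 12): stack=[12] mem=[0,0,0,0]
After op 4 (pop): stack=[empty] mem=[0,0,0,0]
After op 5 (push 1): stack=[1] mem=[0,0,0,0]
After op 6 (push 1): stack=[1,1] mem=[0,0,0,0]
After op 7 (push 13): stack=[1,1,13] mem=[0,0,0,0]
After op 8 (dup): stack=[1,1,13,13] mem=[0,0,0,0]
After op 9 (/): stack=[1,1,1] mem=[0,0,0,0]
After op 10 (pop): stack=[1,1] mem=[0,0,0,0]
After op 11 (/): stack=[1] mem=[0,0,0,0]
After op 12 (dup): stack=[1,1] mem=[0,0,0,0]
After op 13 (dup): stack=[1,1,1] mem=[0,0,0,0]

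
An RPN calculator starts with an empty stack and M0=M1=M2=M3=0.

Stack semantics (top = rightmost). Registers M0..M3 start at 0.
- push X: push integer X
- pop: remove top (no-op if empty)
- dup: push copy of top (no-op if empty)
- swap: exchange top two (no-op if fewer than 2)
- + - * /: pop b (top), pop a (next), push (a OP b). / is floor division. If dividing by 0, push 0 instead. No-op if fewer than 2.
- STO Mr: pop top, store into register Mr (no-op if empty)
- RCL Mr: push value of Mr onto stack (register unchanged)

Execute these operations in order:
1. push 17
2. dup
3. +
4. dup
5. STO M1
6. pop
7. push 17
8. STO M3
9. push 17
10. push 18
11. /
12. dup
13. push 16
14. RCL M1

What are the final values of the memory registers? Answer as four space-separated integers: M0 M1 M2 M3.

Answer: 0 34 0 17

Derivation:
After op 1 (push 17): stack=[17] mem=[0,0,0,0]
After op 2 (dup): stack=[17,17] mem=[0,0,0,0]
After op 3 (+): stack=[34] mem=[0,0,0,0]
After op 4 (dup): stack=[34,34] mem=[0,0,0,0]
After op 5 (STO M1): stack=[34] mem=[0,34,0,0]
After op 6 (pop): stack=[empty] mem=[0,34,0,0]
After op 7 (push 17): stack=[17] mem=[0,34,0,0]
After op 8 (STO M3): stack=[empty] mem=[0,34,0,17]
After op 9 (push 17): stack=[17] mem=[0,34,0,17]
After op 10 (push 18): stack=[17,18] mem=[0,34,0,17]
After op 11 (/): stack=[0] mem=[0,34,0,17]
After op 12 (dup): stack=[0,0] mem=[0,34,0,17]
After op 13 (push 16): stack=[0,0,16] mem=[0,34,0,17]
After op 14 (RCL M1): stack=[0,0,16,34] mem=[0,34,0,17]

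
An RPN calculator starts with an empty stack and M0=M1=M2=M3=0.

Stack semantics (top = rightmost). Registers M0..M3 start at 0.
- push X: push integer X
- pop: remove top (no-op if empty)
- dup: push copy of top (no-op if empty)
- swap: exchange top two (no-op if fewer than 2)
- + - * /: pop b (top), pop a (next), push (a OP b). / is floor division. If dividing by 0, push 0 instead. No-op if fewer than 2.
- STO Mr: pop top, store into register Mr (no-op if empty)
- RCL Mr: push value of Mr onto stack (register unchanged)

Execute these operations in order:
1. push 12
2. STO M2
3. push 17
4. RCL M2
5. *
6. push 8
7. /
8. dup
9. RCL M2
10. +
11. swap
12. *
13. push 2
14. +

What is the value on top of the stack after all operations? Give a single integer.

Answer: 927

Derivation:
After op 1 (push 12): stack=[12] mem=[0,0,0,0]
After op 2 (STO M2): stack=[empty] mem=[0,0,12,0]
After op 3 (push 17): stack=[17] mem=[0,0,12,0]
After op 4 (RCL M2): stack=[17,12] mem=[0,0,12,0]
After op 5 (*): stack=[204] mem=[0,0,12,0]
After op 6 (push 8): stack=[204,8] mem=[0,0,12,0]
After op 7 (/): stack=[25] mem=[0,0,12,0]
After op 8 (dup): stack=[25,25] mem=[0,0,12,0]
After op 9 (RCL M2): stack=[25,25,12] mem=[0,0,12,0]
After op 10 (+): stack=[25,37] mem=[0,0,12,0]
After op 11 (swap): stack=[37,25] mem=[0,0,12,0]
After op 12 (*): stack=[925] mem=[0,0,12,0]
After op 13 (push 2): stack=[925,2] mem=[0,0,12,0]
After op 14 (+): stack=[927] mem=[0,0,12,0]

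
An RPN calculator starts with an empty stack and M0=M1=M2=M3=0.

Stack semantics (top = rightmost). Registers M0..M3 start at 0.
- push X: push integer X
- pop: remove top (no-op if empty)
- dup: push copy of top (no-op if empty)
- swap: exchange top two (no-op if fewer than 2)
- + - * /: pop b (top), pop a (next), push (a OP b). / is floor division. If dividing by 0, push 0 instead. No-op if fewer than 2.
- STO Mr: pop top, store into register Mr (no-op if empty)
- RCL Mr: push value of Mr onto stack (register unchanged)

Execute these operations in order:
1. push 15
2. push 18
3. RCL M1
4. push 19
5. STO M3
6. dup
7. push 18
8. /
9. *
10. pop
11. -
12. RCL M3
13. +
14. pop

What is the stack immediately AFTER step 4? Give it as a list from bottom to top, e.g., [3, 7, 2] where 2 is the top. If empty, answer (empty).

After op 1 (push 15): stack=[15] mem=[0,0,0,0]
After op 2 (push 18): stack=[15,18] mem=[0,0,0,0]
After op 3 (RCL M1): stack=[15,18,0] mem=[0,0,0,0]
After op 4 (push 19): stack=[15,18,0,19] mem=[0,0,0,0]

[15, 18, 0, 19]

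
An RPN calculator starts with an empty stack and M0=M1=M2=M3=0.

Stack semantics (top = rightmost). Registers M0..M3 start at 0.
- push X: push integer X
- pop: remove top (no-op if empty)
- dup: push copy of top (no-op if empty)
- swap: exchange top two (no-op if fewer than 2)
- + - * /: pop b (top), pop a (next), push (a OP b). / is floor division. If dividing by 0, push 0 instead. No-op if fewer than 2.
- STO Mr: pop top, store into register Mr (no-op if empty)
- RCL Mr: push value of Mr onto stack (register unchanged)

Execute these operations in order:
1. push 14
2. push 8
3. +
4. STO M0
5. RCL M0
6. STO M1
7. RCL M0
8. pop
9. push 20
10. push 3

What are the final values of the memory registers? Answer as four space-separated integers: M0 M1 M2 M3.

Answer: 22 22 0 0

Derivation:
After op 1 (push 14): stack=[14] mem=[0,0,0,0]
After op 2 (push 8): stack=[14,8] mem=[0,0,0,0]
After op 3 (+): stack=[22] mem=[0,0,0,0]
After op 4 (STO M0): stack=[empty] mem=[22,0,0,0]
After op 5 (RCL M0): stack=[22] mem=[22,0,0,0]
After op 6 (STO M1): stack=[empty] mem=[22,22,0,0]
After op 7 (RCL M0): stack=[22] mem=[22,22,0,0]
After op 8 (pop): stack=[empty] mem=[22,22,0,0]
After op 9 (push 20): stack=[20] mem=[22,22,0,0]
After op 10 (push 3): stack=[20,3] mem=[22,22,0,0]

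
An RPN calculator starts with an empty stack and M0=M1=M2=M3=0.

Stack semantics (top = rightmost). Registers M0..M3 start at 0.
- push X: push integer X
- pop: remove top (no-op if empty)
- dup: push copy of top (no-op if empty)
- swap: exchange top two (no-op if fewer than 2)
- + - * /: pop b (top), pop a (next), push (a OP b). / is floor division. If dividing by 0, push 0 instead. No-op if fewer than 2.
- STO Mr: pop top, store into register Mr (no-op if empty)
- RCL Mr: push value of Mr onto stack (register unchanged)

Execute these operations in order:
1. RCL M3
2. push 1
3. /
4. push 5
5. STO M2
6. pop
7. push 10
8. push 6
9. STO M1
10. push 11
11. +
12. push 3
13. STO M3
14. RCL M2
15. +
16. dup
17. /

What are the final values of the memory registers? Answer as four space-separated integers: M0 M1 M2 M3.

Answer: 0 6 5 3

Derivation:
After op 1 (RCL M3): stack=[0] mem=[0,0,0,0]
After op 2 (push 1): stack=[0,1] mem=[0,0,0,0]
After op 3 (/): stack=[0] mem=[0,0,0,0]
After op 4 (push 5): stack=[0,5] mem=[0,0,0,0]
After op 5 (STO M2): stack=[0] mem=[0,0,5,0]
After op 6 (pop): stack=[empty] mem=[0,0,5,0]
After op 7 (push 10): stack=[10] mem=[0,0,5,0]
After op 8 (push 6): stack=[10,6] mem=[0,0,5,0]
After op 9 (STO M1): stack=[10] mem=[0,6,5,0]
After op 10 (push 11): stack=[10,11] mem=[0,6,5,0]
After op 11 (+): stack=[21] mem=[0,6,5,0]
After op 12 (push 3): stack=[21,3] mem=[0,6,5,0]
After op 13 (STO M3): stack=[21] mem=[0,6,5,3]
After op 14 (RCL M2): stack=[21,5] mem=[0,6,5,3]
After op 15 (+): stack=[26] mem=[0,6,5,3]
After op 16 (dup): stack=[26,26] mem=[0,6,5,3]
After op 17 (/): stack=[1] mem=[0,6,5,3]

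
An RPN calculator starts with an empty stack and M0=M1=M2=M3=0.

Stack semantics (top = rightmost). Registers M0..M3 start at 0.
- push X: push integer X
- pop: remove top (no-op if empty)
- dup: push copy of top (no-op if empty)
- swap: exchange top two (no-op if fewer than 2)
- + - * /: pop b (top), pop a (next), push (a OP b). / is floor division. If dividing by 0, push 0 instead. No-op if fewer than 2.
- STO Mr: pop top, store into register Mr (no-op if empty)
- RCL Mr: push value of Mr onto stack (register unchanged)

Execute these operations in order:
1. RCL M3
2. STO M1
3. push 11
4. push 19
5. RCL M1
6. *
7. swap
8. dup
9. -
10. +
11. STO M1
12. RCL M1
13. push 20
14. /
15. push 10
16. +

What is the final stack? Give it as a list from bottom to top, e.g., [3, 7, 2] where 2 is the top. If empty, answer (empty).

After op 1 (RCL M3): stack=[0] mem=[0,0,0,0]
After op 2 (STO M1): stack=[empty] mem=[0,0,0,0]
After op 3 (push 11): stack=[11] mem=[0,0,0,0]
After op 4 (push 19): stack=[11,19] mem=[0,0,0,0]
After op 5 (RCL M1): stack=[11,19,0] mem=[0,0,0,0]
After op 6 (*): stack=[11,0] mem=[0,0,0,0]
After op 7 (swap): stack=[0,11] mem=[0,0,0,0]
After op 8 (dup): stack=[0,11,11] mem=[0,0,0,0]
After op 9 (-): stack=[0,0] mem=[0,0,0,0]
After op 10 (+): stack=[0] mem=[0,0,0,0]
After op 11 (STO M1): stack=[empty] mem=[0,0,0,0]
After op 12 (RCL M1): stack=[0] mem=[0,0,0,0]
After op 13 (push 20): stack=[0,20] mem=[0,0,0,0]
After op 14 (/): stack=[0] mem=[0,0,0,0]
After op 15 (push 10): stack=[0,10] mem=[0,0,0,0]
After op 16 (+): stack=[10] mem=[0,0,0,0]

Answer: [10]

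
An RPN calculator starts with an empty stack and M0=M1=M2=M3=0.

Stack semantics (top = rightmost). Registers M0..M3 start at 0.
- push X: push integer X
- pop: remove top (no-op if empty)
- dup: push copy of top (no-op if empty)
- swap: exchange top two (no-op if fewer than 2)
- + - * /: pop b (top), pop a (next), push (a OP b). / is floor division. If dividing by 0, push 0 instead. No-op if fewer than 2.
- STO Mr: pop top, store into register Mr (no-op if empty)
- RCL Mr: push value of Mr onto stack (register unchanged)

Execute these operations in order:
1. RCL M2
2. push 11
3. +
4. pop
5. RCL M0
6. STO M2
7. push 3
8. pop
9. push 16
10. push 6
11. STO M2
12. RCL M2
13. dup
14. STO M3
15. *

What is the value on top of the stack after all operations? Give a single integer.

Answer: 96

Derivation:
After op 1 (RCL M2): stack=[0] mem=[0,0,0,0]
After op 2 (push 11): stack=[0,11] mem=[0,0,0,0]
After op 3 (+): stack=[11] mem=[0,0,0,0]
After op 4 (pop): stack=[empty] mem=[0,0,0,0]
After op 5 (RCL M0): stack=[0] mem=[0,0,0,0]
After op 6 (STO M2): stack=[empty] mem=[0,0,0,0]
After op 7 (push 3): stack=[3] mem=[0,0,0,0]
After op 8 (pop): stack=[empty] mem=[0,0,0,0]
After op 9 (push 16): stack=[16] mem=[0,0,0,0]
After op 10 (push 6): stack=[16,6] mem=[0,0,0,0]
After op 11 (STO M2): stack=[16] mem=[0,0,6,0]
After op 12 (RCL M2): stack=[16,6] mem=[0,0,6,0]
After op 13 (dup): stack=[16,6,6] mem=[0,0,6,0]
After op 14 (STO M3): stack=[16,6] mem=[0,0,6,6]
After op 15 (*): stack=[96] mem=[0,0,6,6]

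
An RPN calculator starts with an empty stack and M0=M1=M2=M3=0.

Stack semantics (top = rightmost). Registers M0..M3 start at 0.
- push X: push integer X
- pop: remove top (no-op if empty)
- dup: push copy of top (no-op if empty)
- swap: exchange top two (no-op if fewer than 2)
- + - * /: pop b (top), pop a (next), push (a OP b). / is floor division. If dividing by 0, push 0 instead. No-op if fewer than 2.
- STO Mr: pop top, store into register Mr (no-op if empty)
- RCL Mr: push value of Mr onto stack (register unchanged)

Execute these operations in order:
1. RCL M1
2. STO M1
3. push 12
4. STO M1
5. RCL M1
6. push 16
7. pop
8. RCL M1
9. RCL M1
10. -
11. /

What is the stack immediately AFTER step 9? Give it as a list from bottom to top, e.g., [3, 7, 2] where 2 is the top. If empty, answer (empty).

After op 1 (RCL M1): stack=[0] mem=[0,0,0,0]
After op 2 (STO M1): stack=[empty] mem=[0,0,0,0]
After op 3 (push 12): stack=[12] mem=[0,0,0,0]
After op 4 (STO M1): stack=[empty] mem=[0,12,0,0]
After op 5 (RCL M1): stack=[12] mem=[0,12,0,0]
After op 6 (push 16): stack=[12,16] mem=[0,12,0,0]
After op 7 (pop): stack=[12] mem=[0,12,0,0]
After op 8 (RCL M1): stack=[12,12] mem=[0,12,0,0]
After op 9 (RCL M1): stack=[12,12,12] mem=[0,12,0,0]

[12, 12, 12]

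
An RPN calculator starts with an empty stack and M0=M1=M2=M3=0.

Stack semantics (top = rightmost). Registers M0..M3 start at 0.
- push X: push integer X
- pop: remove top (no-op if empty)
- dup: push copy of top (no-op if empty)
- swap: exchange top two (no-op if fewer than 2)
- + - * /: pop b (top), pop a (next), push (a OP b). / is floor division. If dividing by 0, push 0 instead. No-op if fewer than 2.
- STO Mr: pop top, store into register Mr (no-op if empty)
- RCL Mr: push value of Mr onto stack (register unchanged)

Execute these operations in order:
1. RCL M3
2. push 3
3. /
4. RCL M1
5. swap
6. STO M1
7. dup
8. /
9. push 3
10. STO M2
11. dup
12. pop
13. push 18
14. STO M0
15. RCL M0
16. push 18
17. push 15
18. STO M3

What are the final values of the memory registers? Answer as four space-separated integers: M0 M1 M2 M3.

Answer: 18 0 3 15

Derivation:
After op 1 (RCL M3): stack=[0] mem=[0,0,0,0]
After op 2 (push 3): stack=[0,3] mem=[0,0,0,0]
After op 3 (/): stack=[0] mem=[0,0,0,0]
After op 4 (RCL M1): stack=[0,0] mem=[0,0,0,0]
After op 5 (swap): stack=[0,0] mem=[0,0,0,0]
After op 6 (STO M1): stack=[0] mem=[0,0,0,0]
After op 7 (dup): stack=[0,0] mem=[0,0,0,0]
After op 8 (/): stack=[0] mem=[0,0,0,0]
After op 9 (push 3): stack=[0,3] mem=[0,0,0,0]
After op 10 (STO M2): stack=[0] mem=[0,0,3,0]
After op 11 (dup): stack=[0,0] mem=[0,0,3,0]
After op 12 (pop): stack=[0] mem=[0,0,3,0]
After op 13 (push 18): stack=[0,18] mem=[0,0,3,0]
After op 14 (STO M0): stack=[0] mem=[18,0,3,0]
After op 15 (RCL M0): stack=[0,18] mem=[18,0,3,0]
After op 16 (push 18): stack=[0,18,18] mem=[18,0,3,0]
After op 17 (push 15): stack=[0,18,18,15] mem=[18,0,3,0]
After op 18 (STO M3): stack=[0,18,18] mem=[18,0,3,15]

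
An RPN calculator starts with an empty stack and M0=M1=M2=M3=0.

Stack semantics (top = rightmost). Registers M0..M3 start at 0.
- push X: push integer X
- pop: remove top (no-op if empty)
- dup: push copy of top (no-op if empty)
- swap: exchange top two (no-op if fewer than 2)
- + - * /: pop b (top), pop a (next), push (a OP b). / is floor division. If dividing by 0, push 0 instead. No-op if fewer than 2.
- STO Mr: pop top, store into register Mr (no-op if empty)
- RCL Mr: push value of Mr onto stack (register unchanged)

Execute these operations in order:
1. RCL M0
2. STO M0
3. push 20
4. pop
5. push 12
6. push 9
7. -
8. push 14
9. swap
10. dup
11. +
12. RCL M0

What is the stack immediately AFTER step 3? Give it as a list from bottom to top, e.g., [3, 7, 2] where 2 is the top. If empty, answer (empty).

After op 1 (RCL M0): stack=[0] mem=[0,0,0,0]
After op 2 (STO M0): stack=[empty] mem=[0,0,0,0]
After op 3 (push 20): stack=[20] mem=[0,0,0,0]

[20]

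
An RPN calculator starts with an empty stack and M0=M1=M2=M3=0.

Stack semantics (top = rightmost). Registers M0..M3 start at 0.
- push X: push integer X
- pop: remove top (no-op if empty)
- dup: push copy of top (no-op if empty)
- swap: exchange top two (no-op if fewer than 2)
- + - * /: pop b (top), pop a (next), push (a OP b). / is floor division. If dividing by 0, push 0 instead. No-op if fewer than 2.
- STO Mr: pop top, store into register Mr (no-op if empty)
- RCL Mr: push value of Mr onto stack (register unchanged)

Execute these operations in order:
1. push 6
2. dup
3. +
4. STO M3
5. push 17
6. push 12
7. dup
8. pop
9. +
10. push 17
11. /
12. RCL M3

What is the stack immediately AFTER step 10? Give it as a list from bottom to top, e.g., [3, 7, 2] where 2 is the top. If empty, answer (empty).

After op 1 (push 6): stack=[6] mem=[0,0,0,0]
After op 2 (dup): stack=[6,6] mem=[0,0,0,0]
After op 3 (+): stack=[12] mem=[0,0,0,0]
After op 4 (STO M3): stack=[empty] mem=[0,0,0,12]
After op 5 (push 17): stack=[17] mem=[0,0,0,12]
After op 6 (push 12): stack=[17,12] mem=[0,0,0,12]
After op 7 (dup): stack=[17,12,12] mem=[0,0,0,12]
After op 8 (pop): stack=[17,12] mem=[0,0,0,12]
After op 9 (+): stack=[29] mem=[0,0,0,12]
After op 10 (push 17): stack=[29,17] mem=[0,0,0,12]

[29, 17]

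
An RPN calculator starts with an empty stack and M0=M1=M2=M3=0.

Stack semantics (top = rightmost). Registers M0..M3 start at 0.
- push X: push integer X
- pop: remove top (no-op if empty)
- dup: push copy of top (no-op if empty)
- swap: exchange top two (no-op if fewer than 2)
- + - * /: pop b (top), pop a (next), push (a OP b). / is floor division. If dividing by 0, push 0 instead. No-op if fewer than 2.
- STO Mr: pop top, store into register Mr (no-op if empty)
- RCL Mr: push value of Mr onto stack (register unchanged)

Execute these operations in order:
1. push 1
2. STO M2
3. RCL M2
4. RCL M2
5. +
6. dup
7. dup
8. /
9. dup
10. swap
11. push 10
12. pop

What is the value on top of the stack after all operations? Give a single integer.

After op 1 (push 1): stack=[1] mem=[0,0,0,0]
After op 2 (STO M2): stack=[empty] mem=[0,0,1,0]
After op 3 (RCL M2): stack=[1] mem=[0,0,1,0]
After op 4 (RCL M2): stack=[1,1] mem=[0,0,1,0]
After op 5 (+): stack=[2] mem=[0,0,1,0]
After op 6 (dup): stack=[2,2] mem=[0,0,1,0]
After op 7 (dup): stack=[2,2,2] mem=[0,0,1,0]
After op 8 (/): stack=[2,1] mem=[0,0,1,0]
After op 9 (dup): stack=[2,1,1] mem=[0,0,1,0]
After op 10 (swap): stack=[2,1,1] mem=[0,0,1,0]
After op 11 (push 10): stack=[2,1,1,10] mem=[0,0,1,0]
After op 12 (pop): stack=[2,1,1] mem=[0,0,1,0]

Answer: 1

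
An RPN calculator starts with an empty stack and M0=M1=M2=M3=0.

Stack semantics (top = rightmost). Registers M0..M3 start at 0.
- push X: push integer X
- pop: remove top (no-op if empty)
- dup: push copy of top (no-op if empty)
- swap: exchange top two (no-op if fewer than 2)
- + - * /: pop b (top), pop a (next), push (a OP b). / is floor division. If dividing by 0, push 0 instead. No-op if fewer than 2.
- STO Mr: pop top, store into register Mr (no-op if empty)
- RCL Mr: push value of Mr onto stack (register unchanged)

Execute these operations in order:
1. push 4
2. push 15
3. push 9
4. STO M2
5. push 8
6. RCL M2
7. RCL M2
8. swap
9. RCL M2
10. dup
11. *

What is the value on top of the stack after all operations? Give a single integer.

After op 1 (push 4): stack=[4] mem=[0,0,0,0]
After op 2 (push 15): stack=[4,15] mem=[0,0,0,0]
After op 3 (push 9): stack=[4,15,9] mem=[0,0,0,0]
After op 4 (STO M2): stack=[4,15] mem=[0,0,9,0]
After op 5 (push 8): stack=[4,15,8] mem=[0,0,9,0]
After op 6 (RCL M2): stack=[4,15,8,9] mem=[0,0,9,0]
After op 7 (RCL M2): stack=[4,15,8,9,9] mem=[0,0,9,0]
After op 8 (swap): stack=[4,15,8,9,9] mem=[0,0,9,0]
After op 9 (RCL M2): stack=[4,15,8,9,9,9] mem=[0,0,9,0]
After op 10 (dup): stack=[4,15,8,9,9,9,9] mem=[0,0,9,0]
After op 11 (*): stack=[4,15,8,9,9,81] mem=[0,0,9,0]

Answer: 81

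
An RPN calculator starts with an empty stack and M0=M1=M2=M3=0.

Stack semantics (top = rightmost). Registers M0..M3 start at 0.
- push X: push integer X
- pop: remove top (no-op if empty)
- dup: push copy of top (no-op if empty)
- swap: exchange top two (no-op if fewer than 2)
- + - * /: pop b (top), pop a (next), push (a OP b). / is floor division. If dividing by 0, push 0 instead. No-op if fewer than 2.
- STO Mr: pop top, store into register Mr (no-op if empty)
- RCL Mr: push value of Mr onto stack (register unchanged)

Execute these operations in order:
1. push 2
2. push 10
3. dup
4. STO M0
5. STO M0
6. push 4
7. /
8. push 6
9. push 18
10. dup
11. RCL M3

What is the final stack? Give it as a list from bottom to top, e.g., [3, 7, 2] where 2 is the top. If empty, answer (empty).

After op 1 (push 2): stack=[2] mem=[0,0,0,0]
After op 2 (push 10): stack=[2,10] mem=[0,0,0,0]
After op 3 (dup): stack=[2,10,10] mem=[0,0,0,0]
After op 4 (STO M0): stack=[2,10] mem=[10,0,0,0]
After op 5 (STO M0): stack=[2] mem=[10,0,0,0]
After op 6 (push 4): stack=[2,4] mem=[10,0,0,0]
After op 7 (/): stack=[0] mem=[10,0,0,0]
After op 8 (push 6): stack=[0,6] mem=[10,0,0,0]
After op 9 (push 18): stack=[0,6,18] mem=[10,0,0,0]
After op 10 (dup): stack=[0,6,18,18] mem=[10,0,0,0]
After op 11 (RCL M3): stack=[0,6,18,18,0] mem=[10,0,0,0]

Answer: [0, 6, 18, 18, 0]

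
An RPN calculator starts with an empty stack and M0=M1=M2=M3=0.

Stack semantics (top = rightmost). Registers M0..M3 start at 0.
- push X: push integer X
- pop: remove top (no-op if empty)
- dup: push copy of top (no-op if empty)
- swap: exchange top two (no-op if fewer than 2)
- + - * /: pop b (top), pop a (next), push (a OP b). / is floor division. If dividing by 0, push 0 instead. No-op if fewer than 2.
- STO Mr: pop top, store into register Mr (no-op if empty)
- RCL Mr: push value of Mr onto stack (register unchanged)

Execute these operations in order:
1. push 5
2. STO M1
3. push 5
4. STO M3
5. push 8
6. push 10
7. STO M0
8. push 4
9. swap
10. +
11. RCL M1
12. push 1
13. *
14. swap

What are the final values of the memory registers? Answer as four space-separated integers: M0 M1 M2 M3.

Answer: 10 5 0 5

Derivation:
After op 1 (push 5): stack=[5] mem=[0,0,0,0]
After op 2 (STO M1): stack=[empty] mem=[0,5,0,0]
After op 3 (push 5): stack=[5] mem=[0,5,0,0]
After op 4 (STO M3): stack=[empty] mem=[0,5,0,5]
After op 5 (push 8): stack=[8] mem=[0,5,0,5]
After op 6 (push 10): stack=[8,10] mem=[0,5,0,5]
After op 7 (STO M0): stack=[8] mem=[10,5,0,5]
After op 8 (push 4): stack=[8,4] mem=[10,5,0,5]
After op 9 (swap): stack=[4,8] mem=[10,5,0,5]
After op 10 (+): stack=[12] mem=[10,5,0,5]
After op 11 (RCL M1): stack=[12,5] mem=[10,5,0,5]
After op 12 (push 1): stack=[12,5,1] mem=[10,5,0,5]
After op 13 (*): stack=[12,5] mem=[10,5,0,5]
After op 14 (swap): stack=[5,12] mem=[10,5,0,5]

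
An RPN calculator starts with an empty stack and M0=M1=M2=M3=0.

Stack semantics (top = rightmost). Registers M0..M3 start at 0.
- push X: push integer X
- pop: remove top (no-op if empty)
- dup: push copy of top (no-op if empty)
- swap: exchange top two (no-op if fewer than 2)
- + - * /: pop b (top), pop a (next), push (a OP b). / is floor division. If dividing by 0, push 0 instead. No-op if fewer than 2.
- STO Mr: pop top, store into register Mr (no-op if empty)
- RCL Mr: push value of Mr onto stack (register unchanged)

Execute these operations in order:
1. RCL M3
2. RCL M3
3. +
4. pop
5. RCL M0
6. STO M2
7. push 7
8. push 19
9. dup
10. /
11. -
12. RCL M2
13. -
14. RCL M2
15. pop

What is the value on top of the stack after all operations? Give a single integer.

Answer: 6

Derivation:
After op 1 (RCL M3): stack=[0] mem=[0,0,0,0]
After op 2 (RCL M3): stack=[0,0] mem=[0,0,0,0]
After op 3 (+): stack=[0] mem=[0,0,0,0]
After op 4 (pop): stack=[empty] mem=[0,0,0,0]
After op 5 (RCL M0): stack=[0] mem=[0,0,0,0]
After op 6 (STO M2): stack=[empty] mem=[0,0,0,0]
After op 7 (push 7): stack=[7] mem=[0,0,0,0]
After op 8 (push 19): stack=[7,19] mem=[0,0,0,0]
After op 9 (dup): stack=[7,19,19] mem=[0,0,0,0]
After op 10 (/): stack=[7,1] mem=[0,0,0,0]
After op 11 (-): stack=[6] mem=[0,0,0,0]
After op 12 (RCL M2): stack=[6,0] mem=[0,0,0,0]
After op 13 (-): stack=[6] mem=[0,0,0,0]
After op 14 (RCL M2): stack=[6,0] mem=[0,0,0,0]
After op 15 (pop): stack=[6] mem=[0,0,0,0]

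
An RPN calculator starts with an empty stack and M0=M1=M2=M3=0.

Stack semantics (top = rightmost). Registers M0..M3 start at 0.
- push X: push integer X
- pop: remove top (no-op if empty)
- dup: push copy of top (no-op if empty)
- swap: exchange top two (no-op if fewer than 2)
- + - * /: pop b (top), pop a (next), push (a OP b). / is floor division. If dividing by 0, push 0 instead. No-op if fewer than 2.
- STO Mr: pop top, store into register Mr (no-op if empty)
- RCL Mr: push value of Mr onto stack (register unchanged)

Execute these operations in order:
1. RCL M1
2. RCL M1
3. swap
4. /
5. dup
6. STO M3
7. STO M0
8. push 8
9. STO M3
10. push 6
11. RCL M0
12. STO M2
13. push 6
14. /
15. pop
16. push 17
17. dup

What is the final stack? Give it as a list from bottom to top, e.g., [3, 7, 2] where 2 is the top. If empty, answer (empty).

After op 1 (RCL M1): stack=[0] mem=[0,0,0,0]
After op 2 (RCL M1): stack=[0,0] mem=[0,0,0,0]
After op 3 (swap): stack=[0,0] mem=[0,0,0,0]
After op 4 (/): stack=[0] mem=[0,0,0,0]
After op 5 (dup): stack=[0,0] mem=[0,0,0,0]
After op 6 (STO M3): stack=[0] mem=[0,0,0,0]
After op 7 (STO M0): stack=[empty] mem=[0,0,0,0]
After op 8 (push 8): stack=[8] mem=[0,0,0,0]
After op 9 (STO M3): stack=[empty] mem=[0,0,0,8]
After op 10 (push 6): stack=[6] mem=[0,0,0,8]
After op 11 (RCL M0): stack=[6,0] mem=[0,0,0,8]
After op 12 (STO M2): stack=[6] mem=[0,0,0,8]
After op 13 (push 6): stack=[6,6] mem=[0,0,0,8]
After op 14 (/): stack=[1] mem=[0,0,0,8]
After op 15 (pop): stack=[empty] mem=[0,0,0,8]
After op 16 (push 17): stack=[17] mem=[0,0,0,8]
After op 17 (dup): stack=[17,17] mem=[0,0,0,8]

Answer: [17, 17]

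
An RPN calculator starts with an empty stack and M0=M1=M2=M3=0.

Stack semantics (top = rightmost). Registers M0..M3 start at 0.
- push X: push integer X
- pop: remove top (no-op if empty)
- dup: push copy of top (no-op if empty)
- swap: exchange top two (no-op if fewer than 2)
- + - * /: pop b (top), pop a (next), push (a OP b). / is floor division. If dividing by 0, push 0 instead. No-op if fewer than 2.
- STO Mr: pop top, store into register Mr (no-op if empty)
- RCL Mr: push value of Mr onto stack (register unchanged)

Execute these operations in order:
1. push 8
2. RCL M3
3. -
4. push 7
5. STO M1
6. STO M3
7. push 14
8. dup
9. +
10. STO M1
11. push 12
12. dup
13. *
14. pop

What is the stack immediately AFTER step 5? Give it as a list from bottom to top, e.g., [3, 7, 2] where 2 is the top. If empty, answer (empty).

After op 1 (push 8): stack=[8] mem=[0,0,0,0]
After op 2 (RCL M3): stack=[8,0] mem=[0,0,0,0]
After op 3 (-): stack=[8] mem=[0,0,0,0]
After op 4 (push 7): stack=[8,7] mem=[0,0,0,0]
After op 5 (STO M1): stack=[8] mem=[0,7,0,0]

[8]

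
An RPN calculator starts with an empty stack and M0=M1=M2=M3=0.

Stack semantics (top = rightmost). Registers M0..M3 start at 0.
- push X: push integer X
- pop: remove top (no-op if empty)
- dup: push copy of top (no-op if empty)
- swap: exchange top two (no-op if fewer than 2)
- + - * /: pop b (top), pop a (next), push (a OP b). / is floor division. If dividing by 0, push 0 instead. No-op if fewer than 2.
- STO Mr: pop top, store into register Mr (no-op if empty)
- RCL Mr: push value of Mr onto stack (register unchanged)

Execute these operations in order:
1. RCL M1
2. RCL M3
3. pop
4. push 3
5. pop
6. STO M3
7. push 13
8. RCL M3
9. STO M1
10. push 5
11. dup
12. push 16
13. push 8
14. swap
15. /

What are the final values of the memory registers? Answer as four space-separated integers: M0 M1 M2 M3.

After op 1 (RCL M1): stack=[0] mem=[0,0,0,0]
After op 2 (RCL M3): stack=[0,0] mem=[0,0,0,0]
After op 3 (pop): stack=[0] mem=[0,0,0,0]
After op 4 (push 3): stack=[0,3] mem=[0,0,0,0]
After op 5 (pop): stack=[0] mem=[0,0,0,0]
After op 6 (STO M3): stack=[empty] mem=[0,0,0,0]
After op 7 (push 13): stack=[13] mem=[0,0,0,0]
After op 8 (RCL M3): stack=[13,0] mem=[0,0,0,0]
After op 9 (STO M1): stack=[13] mem=[0,0,0,0]
After op 10 (push 5): stack=[13,5] mem=[0,0,0,0]
After op 11 (dup): stack=[13,5,5] mem=[0,0,0,0]
After op 12 (push 16): stack=[13,5,5,16] mem=[0,0,0,0]
After op 13 (push 8): stack=[13,5,5,16,8] mem=[0,0,0,0]
After op 14 (swap): stack=[13,5,5,8,16] mem=[0,0,0,0]
After op 15 (/): stack=[13,5,5,0] mem=[0,0,0,0]

Answer: 0 0 0 0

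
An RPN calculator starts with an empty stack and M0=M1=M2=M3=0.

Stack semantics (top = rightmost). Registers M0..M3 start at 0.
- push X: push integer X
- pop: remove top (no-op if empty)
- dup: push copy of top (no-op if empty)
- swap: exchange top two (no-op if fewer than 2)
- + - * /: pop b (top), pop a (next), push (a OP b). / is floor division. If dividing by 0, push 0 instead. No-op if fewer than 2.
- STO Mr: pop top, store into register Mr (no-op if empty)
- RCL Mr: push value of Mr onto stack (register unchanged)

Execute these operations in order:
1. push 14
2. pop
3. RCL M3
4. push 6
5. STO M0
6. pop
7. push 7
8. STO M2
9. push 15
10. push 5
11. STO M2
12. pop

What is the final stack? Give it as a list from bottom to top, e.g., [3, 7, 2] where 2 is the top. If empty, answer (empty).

Answer: (empty)

Derivation:
After op 1 (push 14): stack=[14] mem=[0,0,0,0]
After op 2 (pop): stack=[empty] mem=[0,0,0,0]
After op 3 (RCL M3): stack=[0] mem=[0,0,0,0]
After op 4 (push 6): stack=[0,6] mem=[0,0,0,0]
After op 5 (STO M0): stack=[0] mem=[6,0,0,0]
After op 6 (pop): stack=[empty] mem=[6,0,0,0]
After op 7 (push 7): stack=[7] mem=[6,0,0,0]
After op 8 (STO M2): stack=[empty] mem=[6,0,7,0]
After op 9 (push 15): stack=[15] mem=[6,0,7,0]
After op 10 (push 5): stack=[15,5] mem=[6,0,7,0]
After op 11 (STO M2): stack=[15] mem=[6,0,5,0]
After op 12 (pop): stack=[empty] mem=[6,0,5,0]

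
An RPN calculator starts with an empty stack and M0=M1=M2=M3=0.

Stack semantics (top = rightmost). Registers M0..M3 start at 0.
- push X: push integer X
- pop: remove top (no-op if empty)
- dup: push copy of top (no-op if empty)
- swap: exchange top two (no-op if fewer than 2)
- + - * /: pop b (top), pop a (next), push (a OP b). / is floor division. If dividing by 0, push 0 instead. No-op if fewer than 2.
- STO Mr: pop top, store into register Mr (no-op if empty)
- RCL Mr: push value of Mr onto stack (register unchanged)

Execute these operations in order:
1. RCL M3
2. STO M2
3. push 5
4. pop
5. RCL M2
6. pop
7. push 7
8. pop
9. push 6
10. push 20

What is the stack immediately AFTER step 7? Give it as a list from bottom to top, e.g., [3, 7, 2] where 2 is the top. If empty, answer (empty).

After op 1 (RCL M3): stack=[0] mem=[0,0,0,0]
After op 2 (STO M2): stack=[empty] mem=[0,0,0,0]
After op 3 (push 5): stack=[5] mem=[0,0,0,0]
After op 4 (pop): stack=[empty] mem=[0,0,0,0]
After op 5 (RCL M2): stack=[0] mem=[0,0,0,0]
After op 6 (pop): stack=[empty] mem=[0,0,0,0]
After op 7 (push 7): stack=[7] mem=[0,0,0,0]

[7]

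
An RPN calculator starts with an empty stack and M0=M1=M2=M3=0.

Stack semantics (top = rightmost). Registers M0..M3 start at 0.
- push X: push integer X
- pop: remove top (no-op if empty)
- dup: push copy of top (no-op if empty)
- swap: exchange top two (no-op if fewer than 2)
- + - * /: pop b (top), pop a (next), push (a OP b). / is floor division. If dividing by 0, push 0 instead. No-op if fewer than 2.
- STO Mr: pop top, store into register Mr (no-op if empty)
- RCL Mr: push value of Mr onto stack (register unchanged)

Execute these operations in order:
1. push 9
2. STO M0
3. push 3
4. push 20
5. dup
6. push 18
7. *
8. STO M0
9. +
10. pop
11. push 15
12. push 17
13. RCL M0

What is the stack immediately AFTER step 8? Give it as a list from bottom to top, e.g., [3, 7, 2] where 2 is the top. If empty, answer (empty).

After op 1 (push 9): stack=[9] mem=[0,0,0,0]
After op 2 (STO M0): stack=[empty] mem=[9,0,0,0]
After op 3 (push 3): stack=[3] mem=[9,0,0,0]
After op 4 (push 20): stack=[3,20] mem=[9,0,0,0]
After op 5 (dup): stack=[3,20,20] mem=[9,0,0,0]
After op 6 (push 18): stack=[3,20,20,18] mem=[9,0,0,0]
After op 7 (*): stack=[3,20,360] mem=[9,0,0,0]
After op 8 (STO M0): stack=[3,20] mem=[360,0,0,0]

[3, 20]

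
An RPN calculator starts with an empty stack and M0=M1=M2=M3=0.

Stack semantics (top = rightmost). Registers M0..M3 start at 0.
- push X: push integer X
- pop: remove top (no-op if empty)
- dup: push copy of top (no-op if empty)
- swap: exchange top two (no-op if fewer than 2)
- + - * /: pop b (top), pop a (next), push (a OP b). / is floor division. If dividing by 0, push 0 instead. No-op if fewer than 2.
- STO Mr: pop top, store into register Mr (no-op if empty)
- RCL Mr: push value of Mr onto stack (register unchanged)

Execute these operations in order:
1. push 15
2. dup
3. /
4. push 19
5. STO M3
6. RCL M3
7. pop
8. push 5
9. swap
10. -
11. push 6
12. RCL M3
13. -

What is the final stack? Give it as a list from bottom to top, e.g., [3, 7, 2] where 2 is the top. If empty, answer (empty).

Answer: [4, -13]

Derivation:
After op 1 (push 15): stack=[15] mem=[0,0,0,0]
After op 2 (dup): stack=[15,15] mem=[0,0,0,0]
After op 3 (/): stack=[1] mem=[0,0,0,0]
After op 4 (push 19): stack=[1,19] mem=[0,0,0,0]
After op 5 (STO M3): stack=[1] mem=[0,0,0,19]
After op 6 (RCL M3): stack=[1,19] mem=[0,0,0,19]
After op 7 (pop): stack=[1] mem=[0,0,0,19]
After op 8 (push 5): stack=[1,5] mem=[0,0,0,19]
After op 9 (swap): stack=[5,1] mem=[0,0,0,19]
After op 10 (-): stack=[4] mem=[0,0,0,19]
After op 11 (push 6): stack=[4,6] mem=[0,0,0,19]
After op 12 (RCL M3): stack=[4,6,19] mem=[0,0,0,19]
After op 13 (-): stack=[4,-13] mem=[0,0,0,19]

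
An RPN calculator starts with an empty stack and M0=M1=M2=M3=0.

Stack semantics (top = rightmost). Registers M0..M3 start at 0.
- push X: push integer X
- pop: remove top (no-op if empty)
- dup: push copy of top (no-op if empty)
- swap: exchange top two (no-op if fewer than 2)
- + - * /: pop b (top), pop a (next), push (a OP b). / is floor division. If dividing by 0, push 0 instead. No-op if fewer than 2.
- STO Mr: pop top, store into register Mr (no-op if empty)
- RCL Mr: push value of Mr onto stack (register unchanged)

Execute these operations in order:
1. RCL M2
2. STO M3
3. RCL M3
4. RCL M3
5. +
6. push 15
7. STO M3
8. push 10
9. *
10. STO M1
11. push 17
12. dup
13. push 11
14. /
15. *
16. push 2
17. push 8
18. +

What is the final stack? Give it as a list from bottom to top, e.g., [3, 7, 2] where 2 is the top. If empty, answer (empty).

After op 1 (RCL M2): stack=[0] mem=[0,0,0,0]
After op 2 (STO M3): stack=[empty] mem=[0,0,0,0]
After op 3 (RCL M3): stack=[0] mem=[0,0,0,0]
After op 4 (RCL M3): stack=[0,0] mem=[0,0,0,0]
After op 5 (+): stack=[0] mem=[0,0,0,0]
After op 6 (push 15): stack=[0,15] mem=[0,0,0,0]
After op 7 (STO M3): stack=[0] mem=[0,0,0,15]
After op 8 (push 10): stack=[0,10] mem=[0,0,0,15]
After op 9 (*): stack=[0] mem=[0,0,0,15]
After op 10 (STO M1): stack=[empty] mem=[0,0,0,15]
After op 11 (push 17): stack=[17] mem=[0,0,0,15]
After op 12 (dup): stack=[17,17] mem=[0,0,0,15]
After op 13 (push 11): stack=[17,17,11] mem=[0,0,0,15]
After op 14 (/): stack=[17,1] mem=[0,0,0,15]
After op 15 (*): stack=[17] mem=[0,0,0,15]
After op 16 (push 2): stack=[17,2] mem=[0,0,0,15]
After op 17 (push 8): stack=[17,2,8] mem=[0,0,0,15]
After op 18 (+): stack=[17,10] mem=[0,0,0,15]

Answer: [17, 10]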